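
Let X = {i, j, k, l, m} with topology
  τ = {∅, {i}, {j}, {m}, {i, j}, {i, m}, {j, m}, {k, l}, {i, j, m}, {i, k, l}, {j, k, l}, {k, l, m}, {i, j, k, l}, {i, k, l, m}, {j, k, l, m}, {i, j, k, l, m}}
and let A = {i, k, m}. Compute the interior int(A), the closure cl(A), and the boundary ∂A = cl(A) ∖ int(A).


int(A) = {i, m}, cl(A) = {i, k, l, m}, ∂A = {k, l}.

Closed sets in (X, τ) are complements of opens:
  closed(X, τ) = {∅, {i}, {j}, {m}, {i, j}, {i, m}, {j, m}, {k, l}, {i, j, m}, {i, k, l}, {j, k, l}, {k, l, m}, {i, j, k, l}, {i, k, l, m}, {j, k, l, m}, {i, j, k, l, m}}.
int(A) = ⋃ {U ∈ τ : U ⊆ A}. Opens contained in A: ∅, {i}, {m}, {i, m}.
Taking the union of these: int(A) = {i, m}.
cl(A) = ⋂ {C closed : A ⊆ C}. Closed sets containing A: {i, k, l, m}, {i, j, k, l, m}.
Intersecting these: cl(A) = {i, k, l, m}.
∂A = cl(A) ∖ int(A) = {i, k, l, m} ∖ {i, m} = {k, l}.


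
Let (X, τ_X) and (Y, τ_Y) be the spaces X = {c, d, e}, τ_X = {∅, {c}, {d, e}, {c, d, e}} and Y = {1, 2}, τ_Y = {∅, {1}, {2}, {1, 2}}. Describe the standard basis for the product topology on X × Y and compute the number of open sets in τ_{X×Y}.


Basis B = {∅ × ∅, {c} × {1}, {c} × {2}, {c} × {1, 2}, {d, e} × {1}, {d, e} × {2}, {c, d, e} × {1}, {c, d, e} × {2}, {d, e} × {1, 2}, {c, d, e} × {1, 2}}; |τ_{X×Y}| = 16.

Enumerate products U × V with U ∈ τ_X, V ∈ τ_Y (deduplicated):
  ∅ × ∅ = {} (∅)
  {c} × {1} = {(c,1)}
  {c} × {2} = {(c,2)}
  {c} × {1, 2} = {(c,1), (c,2)}
  {d, e} × {1} = {(d,1), (e,1)}
  {d, e} × {2} = {(d,2), (e,2)}
  {c, d, e} × {1} = {(c,1), (d,1), (e,1)}
  {c, d, e} × {2} = {(c,2), (d,2), (e,2)}
  {d, e} × {1, 2} = {(d,1), (d,2), (e,1), (e,2)}
  {c, d, e} × {1, 2} = {(c,1), (c,2), (d,1), (d,2), (e,1), (e,2)}
These 10 distinct sets form the basis B.
Close under arbitrary unions to get τ_{X×Y}; counting gives |τ_{X×Y}| = 16.


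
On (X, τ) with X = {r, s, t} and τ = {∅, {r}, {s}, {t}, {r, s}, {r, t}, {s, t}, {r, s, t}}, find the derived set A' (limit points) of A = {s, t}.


A' = ∅

For each x ∈ X, list the open sets U ∈ τ with x ∈ U, then check whether U ∩ (A ∖ {x}) ≠ ∅ for every such U.
  x = r: open {r} ∋ x has {r} ∩ (A ∖ {r}) = ∅, so x is NOT a limit point.
  x = s: open {s} ∋ x has {s} ∩ (A ∖ {s}) = ∅, so x is NOT a limit point.
  x = t: open {t} ∋ x has {t} ∩ (A ∖ {t}) = ∅, so x is NOT a limit point.
Collecting: A' = ∅.


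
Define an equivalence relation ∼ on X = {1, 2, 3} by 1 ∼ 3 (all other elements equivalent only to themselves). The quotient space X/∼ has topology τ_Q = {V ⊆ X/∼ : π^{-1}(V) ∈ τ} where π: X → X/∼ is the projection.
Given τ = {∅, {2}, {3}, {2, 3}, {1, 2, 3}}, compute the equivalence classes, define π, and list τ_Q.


X/∼ = {[1=3], [2]}; |τ_Q| = 3.

Equivalence classes: [1=3], [2].
Quotient map π: X → X/∼ sends 1 ↦ [1=3], 2 ↦ [2], 3 ↦ [1=3].
For each subset V ⊆ X/∼, compute π^{-1}(V) ⊆ X and check whether π^{-1}(V) ∈ τ. V is open in τ_Q iff π^{-1}(V) ∈ τ.
  V = {}: π^{-1}(V) = ∅ ∈ τ ✓.
  V = {[1=3]}: π^{-1}(V) = {1, 3} ∉ τ ✗.
  V = {[2]}: π^{-1}(V) = {2} ∈ τ ✓.
  V = {[1=3], [2]}: π^{-1}(V) = {1, 2, 3} ∈ τ ✓.
Open sets in the quotient: τ_Q = {{}, {[2]}, {[1=3], [2]}} (3 elements).


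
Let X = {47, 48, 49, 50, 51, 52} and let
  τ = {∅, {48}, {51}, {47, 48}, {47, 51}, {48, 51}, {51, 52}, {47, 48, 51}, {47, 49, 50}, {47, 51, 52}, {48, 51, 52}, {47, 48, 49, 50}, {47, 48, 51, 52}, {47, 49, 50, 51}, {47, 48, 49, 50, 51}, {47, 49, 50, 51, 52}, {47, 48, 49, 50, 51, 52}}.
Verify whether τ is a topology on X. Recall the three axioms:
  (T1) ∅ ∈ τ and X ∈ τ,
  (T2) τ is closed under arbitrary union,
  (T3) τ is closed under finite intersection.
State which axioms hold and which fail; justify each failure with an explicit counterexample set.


τ is NOT a topology on X.

Axiom (T1): ∅ ∈ τ? Yes; X ∈ τ? Yes.
Axiom (T2/T3): check pairwise unions and intersections of members of τ.
Counterexample for (T3): {47, 48} ∩ {47, 51} = {47} ∉ τ. Therefore τ is NOT a topology.


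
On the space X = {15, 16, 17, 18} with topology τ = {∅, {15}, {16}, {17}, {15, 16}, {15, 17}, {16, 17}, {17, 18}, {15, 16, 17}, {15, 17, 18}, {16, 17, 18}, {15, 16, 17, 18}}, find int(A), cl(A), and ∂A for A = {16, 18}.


int(A) = {16}, cl(A) = {16, 18}, ∂A = {18}.

Closed sets in (X, τ) are complements of opens:
  closed(X, τ) = {∅, {15}, {16}, {18}, {15, 16}, {15, 18}, {16, 18}, {17, 18}, {15, 16, 18}, {15, 17, 18}, {16, 17, 18}, {15, 16, 17, 18}}.
int(A) = ⋃ {U ∈ τ : U ⊆ A}. Opens contained in A: ∅, {16}.
Taking the union of these: int(A) = {16}.
cl(A) = ⋂ {C closed : A ⊆ C}. Closed sets containing A: {16, 18}, {15, 16, 18}, {16, 17, 18}, {15, 16, 17, 18}.
Intersecting these: cl(A) = {16, 18}.
∂A = cl(A) ∖ int(A) = {16, 18} ∖ {16} = {18}.


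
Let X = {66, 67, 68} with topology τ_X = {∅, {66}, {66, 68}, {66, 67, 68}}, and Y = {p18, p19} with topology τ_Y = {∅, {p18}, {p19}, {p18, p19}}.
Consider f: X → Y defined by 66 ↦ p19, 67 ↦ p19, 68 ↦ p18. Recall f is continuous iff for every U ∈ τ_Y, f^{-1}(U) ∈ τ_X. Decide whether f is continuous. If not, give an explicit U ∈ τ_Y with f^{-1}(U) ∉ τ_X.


f is NOT continuous.

Compute f^{-1}(U) for each U ∈ τ_Y:
  U = ∅: f^{-1}(U) = ∅ ∈ τ_X ✓.
  U = {p18}: f^{-1}(U) = {68} ∉ τ_X ✗.
  U = {p19}: f^{-1}(U) = {66, 67} ∉ τ_X ✗.
  U = {p18, p19}: f^{-1}(U) = {66, 67, 68} ∈ τ_X ✓.
Found U = {p18} with f^{-1}(U) = {68} not in τ_X. Therefore f is NOT continuous.


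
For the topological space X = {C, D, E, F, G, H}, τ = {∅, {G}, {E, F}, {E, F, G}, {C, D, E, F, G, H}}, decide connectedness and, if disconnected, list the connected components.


(X, τ) is connected.

Find clopen sets (U ∈ τ with X ∖ U ∈ τ):
  U = ∅, X ∖ U = {C, D, E, F, G, H} — both open, so U is clopen.
  U = {C, D, E, F, G, H}, X ∖ U = ∅ — both open, so U is clopen.
Only trivial clopens (∅ and X) exist, so (X, τ) is connected.
Compute connected components by grouping points that agree on all clopens:
  component: {C, D, E, F, G, H}


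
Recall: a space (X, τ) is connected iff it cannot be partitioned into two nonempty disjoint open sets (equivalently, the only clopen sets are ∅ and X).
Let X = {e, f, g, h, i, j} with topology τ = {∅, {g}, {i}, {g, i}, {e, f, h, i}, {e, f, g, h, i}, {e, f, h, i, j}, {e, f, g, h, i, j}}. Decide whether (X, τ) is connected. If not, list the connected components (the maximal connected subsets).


(X, τ) is disconnected; components = [{g}, {e, f, h, i, j}].

Find clopen sets (U ∈ τ with X ∖ U ∈ τ):
  U = ∅, X ∖ U = {e, f, g, h, i, j} — both open, so U is clopen.
  U = {g}, X ∖ U = {e, f, h, i, j} — both open, so U is clopen.
  U = {e, f, h, i, j}, X ∖ U = {g} — both open, so U is clopen.
  U = {e, f, g, h, i, j}, X ∖ U = ∅ — both open, so U is clopen.
Nontrivial clopen(s) exist: e.g. {e, f, h, i, j}. So (X, τ) is disconnected.
Compute connected components by grouping points that agree on all clopens:
  component: {g}
  component: {e, f, h, i, j}


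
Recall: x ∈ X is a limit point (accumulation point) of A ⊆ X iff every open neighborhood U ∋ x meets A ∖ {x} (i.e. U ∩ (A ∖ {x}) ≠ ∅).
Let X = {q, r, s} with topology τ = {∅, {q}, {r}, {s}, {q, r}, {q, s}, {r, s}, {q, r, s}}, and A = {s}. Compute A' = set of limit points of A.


A' = ∅

For each x ∈ X, list the open sets U ∈ τ with x ∈ U, then check whether U ∩ (A ∖ {x}) ≠ ∅ for every such U.
  x = q: open {q} ∋ x has {q} ∩ (A ∖ {q}) = ∅, so x is NOT a limit point.
  x = r: open {r} ∋ x has {r} ∩ (A ∖ {r}) = ∅, so x is NOT a limit point.
  x = s: open {s} ∋ x has {s} ∩ (A ∖ {s}) = ∅, so x is NOT a limit point.
Collecting: A' = ∅.


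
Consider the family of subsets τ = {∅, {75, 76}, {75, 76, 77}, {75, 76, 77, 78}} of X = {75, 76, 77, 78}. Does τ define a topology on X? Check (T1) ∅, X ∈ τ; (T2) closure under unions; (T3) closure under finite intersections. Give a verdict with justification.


τ IS a topology on X.

Axiom (T1): ∅ ∈ τ? Yes; X ∈ τ? Yes.
Axiom (T2/T3): check pairwise unions and intersections of members of τ.
All pairwise intersections and unions checked — each lies in τ. Therefore τ satisfies (T1), (T2), (T3): it IS a topology on X.


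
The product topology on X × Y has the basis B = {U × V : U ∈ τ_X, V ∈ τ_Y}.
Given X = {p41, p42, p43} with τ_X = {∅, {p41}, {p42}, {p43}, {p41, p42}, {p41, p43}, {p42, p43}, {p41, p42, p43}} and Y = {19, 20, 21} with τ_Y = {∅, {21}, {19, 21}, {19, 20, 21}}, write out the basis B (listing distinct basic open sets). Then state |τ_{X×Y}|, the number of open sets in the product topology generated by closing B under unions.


Basis B = {∅ × ∅, {p41} × {21}, {p42} × {21}, {p43} × {21}, {p41} × {19, 21}, {p41, p42} × {21}, {p41, p43} × {21}, {p42} × {19, 21}, {p42, p43} × {21}, {p43} × {19, 21}, {p41} × {19, 20, 21}, {p41, p42, p43} × {21}, {p42} × {19, 20, 21}, {p43} × {19, 20, 21}, {p41, p42} × {19, 21}, {p41, p43} × {19, 21}, {p42, p43} × {19, 21}, {p41, p42} × {19, 20, 21}, {p41, p43} × {19, 20, 21}, {p41, p42, p43} × {19, 21}, {p42, p43} × {19, 20, 21}, {p41, p42, p43} × {19, 20, 21}}; |τ_{X×Y}| = 64.

Enumerate products U × V with U ∈ τ_X, V ∈ τ_Y (deduplicated):
  ∅ × ∅ = {} (∅)
  {p41} × {21} = {(p41,21)}
  {p42} × {21} = {(p42,21)}
  {p43} × {21} = {(p43,21)}
  {p41} × {19, 21} = {(p41,19), (p41,21)}
  {p41, p42} × {21} = {(p41,21), (p42,21)}
  {p41, p43} × {21} = {(p41,21), (p43,21)}
  {p42} × {19, 21} = {(p42,19), (p42,21)}
  {p42, p43} × {21} = {(p42,21), (p43,21)}
  {p43} × {19, 21} = {(p43,19), (p43,21)}
  {p41} × {19, 20, 21} = {(p41,19), (p41,20), (p41,21)}
  {p41, p42, p43} × {21} = {(p41,21), (p42,21), (p43,21)}
  {p42} × {19, 20, 21} = {(p42,19), (p42,20), (p42,21)}
  {p43} × {19, 20, 21} = {(p43,19), (p43,20), (p43,21)}
  {p41, p42} × {19, 21} = {(p41,19), (p41,21), (p42,19), (p42,21)}
  {p41, p43} × {19, 21} = {(p41,19), (p41,21), (p43,19), (p43,21)}
  {p42, p43} × {19, 21} = {(p42,19), (p42,21), (p43,19), (p43,21)}
  {p41, p42} × {19, 20, 21} = {(p41,19), (p41,20), (p41,21), (p42,19), (p42,20), (p42,21)}
  {p41, p43} × {19, 20, 21} = {(p41,19), (p41,20), (p41,21), (p43,19), (p43,20), (p43,21)}
  {p41, p42, p43} × {19, 21} = {(p41,19), (p41,21), (p42,19), (p42,21), (p43,19), (p43,21)}
  {p42, p43} × {19, 20, 21} = {(p42,19), (p42,20), (p42,21), (p43,19), (p43,20), (p43,21)}
  {p41, p42, p43} × {19, 20, 21} = {(p41,19), (p41,20), (p41,21), (p42,19), (p42,20), (p42,21), (p43,19), (p43,20), (p43,21)}
These 22 distinct sets form the basis B.
Close under arbitrary unions to get τ_{X×Y}; counting gives |τ_{X×Y}| = 64.


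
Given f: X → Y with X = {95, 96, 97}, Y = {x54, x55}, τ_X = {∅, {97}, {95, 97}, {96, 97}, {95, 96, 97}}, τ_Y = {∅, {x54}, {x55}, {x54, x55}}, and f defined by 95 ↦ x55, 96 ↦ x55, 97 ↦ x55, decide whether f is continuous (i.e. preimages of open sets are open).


f IS continuous.

Compute f^{-1}(U) for each U ∈ τ_Y:
  U = ∅: f^{-1}(U) = ∅ ∈ τ_X ✓.
  U = {x54}: f^{-1}(U) = ∅ ∈ τ_X ✓.
  U = {x55}: f^{-1}(U) = {95, 96, 97} ∈ τ_X ✓.
  U = {x54, x55}: f^{-1}(U) = {95, 96, 97} ∈ τ_X ✓.
Every preimage lies in τ_X, so f IS continuous.


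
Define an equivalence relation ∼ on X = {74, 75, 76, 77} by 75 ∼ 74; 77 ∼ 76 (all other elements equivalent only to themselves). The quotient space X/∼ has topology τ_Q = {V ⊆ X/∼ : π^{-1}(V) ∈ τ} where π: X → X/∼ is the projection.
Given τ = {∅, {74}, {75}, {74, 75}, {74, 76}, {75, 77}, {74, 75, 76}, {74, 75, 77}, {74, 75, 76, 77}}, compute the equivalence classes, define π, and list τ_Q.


X/∼ = {[74=75], [76=77]}; |τ_Q| = 3.

Equivalence classes: [74=75], [76=77].
Quotient map π: X → X/∼ sends 74 ↦ [74=75], 75 ↦ [74=75], 76 ↦ [76=77], 77 ↦ [76=77].
For each subset V ⊆ X/∼, compute π^{-1}(V) ⊆ X and check whether π^{-1}(V) ∈ τ. V is open in τ_Q iff π^{-1}(V) ∈ τ.
  V = {}: π^{-1}(V) = ∅ ∈ τ ✓.
  V = {[74=75]}: π^{-1}(V) = {74, 75} ∈ τ ✓.
  V = {[76=77]}: π^{-1}(V) = {76, 77} ∉ τ ✗.
  V = {[74=75], [76=77]}: π^{-1}(V) = {74, 75, 76, 77} ∈ τ ✓.
Open sets in the quotient: τ_Q = {{}, {[74=75]}, {[74=75], [76=77]}} (3 elements).


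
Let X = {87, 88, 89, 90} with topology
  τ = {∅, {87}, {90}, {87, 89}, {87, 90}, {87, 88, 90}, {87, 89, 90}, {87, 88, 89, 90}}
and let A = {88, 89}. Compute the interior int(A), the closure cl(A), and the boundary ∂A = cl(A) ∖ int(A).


int(A) = ∅, cl(A) = {88, 89}, ∂A = {88, 89}.

Closed sets in (X, τ) are complements of opens:
  closed(X, τ) = {∅, {88}, {89}, {88, 89}, {88, 90}, {87, 88, 89}, {88, 89, 90}, {87, 88, 89, 90}}.
int(A) = ⋃ {U ∈ τ : U ⊆ A}. Opens contained in A: ∅.
Taking the union of these: int(A) = ∅.
cl(A) = ⋂ {C closed : A ⊆ C}. Closed sets containing A: {88, 89}, {87, 88, 89}, {88, 89, 90}, {87, 88, 89, 90}.
Intersecting these: cl(A) = {88, 89}.
∂A = cl(A) ∖ int(A) = {88, 89} ∖ ∅ = {88, 89}.


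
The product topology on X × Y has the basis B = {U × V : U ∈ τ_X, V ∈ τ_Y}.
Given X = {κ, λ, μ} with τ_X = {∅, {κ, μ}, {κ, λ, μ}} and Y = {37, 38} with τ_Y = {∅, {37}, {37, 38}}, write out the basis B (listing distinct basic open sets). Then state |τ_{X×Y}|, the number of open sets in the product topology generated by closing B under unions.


Basis B = {∅ × ∅, {κ, μ} × {37}, {κ, λ, μ} × {37}, {κ, μ} × {37, 38}, {κ, λ, μ} × {37, 38}}; |τ_{X×Y}| = 6.

Enumerate products U × V with U ∈ τ_X, V ∈ τ_Y (deduplicated):
  ∅ × ∅ = {} (∅)
  {κ, μ} × {37} = {(κ,37), (μ,37)}
  {κ, λ, μ} × {37} = {(κ,37), (λ,37), (μ,37)}
  {κ, μ} × {37, 38} = {(κ,37), (κ,38), (μ,37), (μ,38)}
  {κ, λ, μ} × {37, 38} = {(κ,37), (κ,38), (λ,37), (λ,38), (μ,37), (μ,38)}
These 5 distinct sets form the basis B.
Close under arbitrary unions to get τ_{X×Y}; counting gives |τ_{X×Y}| = 6.


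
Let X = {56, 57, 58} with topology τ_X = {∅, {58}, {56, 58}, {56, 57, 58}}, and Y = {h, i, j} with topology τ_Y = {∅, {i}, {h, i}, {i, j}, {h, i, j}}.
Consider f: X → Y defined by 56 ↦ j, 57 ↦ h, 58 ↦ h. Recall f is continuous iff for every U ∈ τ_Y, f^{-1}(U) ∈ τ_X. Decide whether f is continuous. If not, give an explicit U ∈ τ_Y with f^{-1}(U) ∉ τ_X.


f is NOT continuous.

Compute f^{-1}(U) for each U ∈ τ_Y:
  U = ∅: f^{-1}(U) = ∅ ∈ τ_X ✓.
  U = {i}: f^{-1}(U) = ∅ ∈ τ_X ✓.
  U = {h, i}: f^{-1}(U) = {57, 58} ∉ τ_X ✗.
  U = {i, j}: f^{-1}(U) = {56} ∉ τ_X ✗.
  U = {h, i, j}: f^{-1}(U) = {56, 57, 58} ∈ τ_X ✓.
Found U = {h, i} with f^{-1}(U) = {57, 58} not in τ_X. Therefore f is NOT continuous.


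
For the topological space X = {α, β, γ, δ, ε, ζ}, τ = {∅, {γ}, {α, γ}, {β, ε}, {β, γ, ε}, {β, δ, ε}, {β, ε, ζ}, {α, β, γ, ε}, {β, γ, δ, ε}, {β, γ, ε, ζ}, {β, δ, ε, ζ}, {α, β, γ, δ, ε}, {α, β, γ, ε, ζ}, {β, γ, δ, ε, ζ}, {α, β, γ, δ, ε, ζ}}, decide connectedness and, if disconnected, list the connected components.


(X, τ) is disconnected; components = [{α, γ}, {β, δ, ε, ζ}].

Find clopen sets (U ∈ τ with X ∖ U ∈ τ):
  U = ∅, X ∖ U = {α, β, γ, δ, ε, ζ} — both open, so U is clopen.
  U = {α, γ}, X ∖ U = {β, δ, ε, ζ} — both open, so U is clopen.
  U = {β, δ, ε, ζ}, X ∖ U = {α, γ} — both open, so U is clopen.
  U = {α, β, γ, δ, ε, ζ}, X ∖ U = ∅ — both open, so U is clopen.
Nontrivial clopen(s) exist: e.g. {β, δ, ε, ζ}. So (X, τ) is disconnected.
Compute connected components by grouping points that agree on all clopens:
  component: {α, γ}
  component: {β, δ, ε, ζ}


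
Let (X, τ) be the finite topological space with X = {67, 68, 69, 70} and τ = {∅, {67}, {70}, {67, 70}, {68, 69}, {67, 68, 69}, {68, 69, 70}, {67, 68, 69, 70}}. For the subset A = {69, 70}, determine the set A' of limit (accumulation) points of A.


A' = {68}

For each x ∈ X, list the open sets U ∈ τ with x ∈ U, then check whether U ∩ (A ∖ {x}) ≠ ∅ for every such U.
  x = 67: open {67} ∋ x has {67} ∩ (A ∖ {67}) = ∅, so x is NOT a limit point.
  x = 68: opens ∋ x are {68, 69}, {67, 68, 69}, {68, 69, 70}, {67, 68, 69, 70}; each meets A ∖ {68}, so x IS a limit point.
  x = 69: open {68, 69} ∋ x has {68, 69} ∩ (A ∖ {69}) = ∅, so x is NOT a limit point.
  x = 70: open {70} ∋ x has {70} ∩ (A ∖ {70}) = ∅, so x is NOT a limit point.
Collecting: A' = {68}.


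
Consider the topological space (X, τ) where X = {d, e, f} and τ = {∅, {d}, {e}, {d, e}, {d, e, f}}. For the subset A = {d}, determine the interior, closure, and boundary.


int(A) = {d}, cl(A) = {d, f}, ∂A = {f}.

Closed sets in (X, τ) are complements of opens:
  closed(X, τ) = {∅, {f}, {d, f}, {e, f}, {d, e, f}}.
int(A) = ⋃ {U ∈ τ : U ⊆ A}. Opens contained in A: ∅, {d}.
Taking the union of these: int(A) = {d}.
cl(A) = ⋂ {C closed : A ⊆ C}. Closed sets containing A: {d, f}, {d, e, f}.
Intersecting these: cl(A) = {d, f}.
∂A = cl(A) ∖ int(A) = {d, f} ∖ {d} = {f}.


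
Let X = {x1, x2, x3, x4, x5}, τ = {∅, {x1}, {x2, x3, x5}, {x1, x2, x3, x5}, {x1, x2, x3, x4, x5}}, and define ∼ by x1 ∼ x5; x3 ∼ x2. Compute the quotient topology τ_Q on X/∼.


X/∼ = {[x1=x5], [x2=x3], [x4]}; |τ_Q| = 3.

Equivalence classes: [x1=x5], [x2=x3], [x4].
Quotient map π: X → X/∼ sends x1 ↦ [x1=x5], x2 ↦ [x2=x3], x3 ↦ [x2=x3], x4 ↦ [x4], x5 ↦ [x1=x5].
For each subset V ⊆ X/∼, compute π^{-1}(V) ⊆ X and check whether π^{-1}(V) ∈ τ. V is open in τ_Q iff π^{-1}(V) ∈ τ.
  V = {}: π^{-1}(V) = ∅ ∈ τ ✓.
  V = {[x1=x5]}: π^{-1}(V) = {x1, x5} ∉ τ ✗.
  V = {[x2=x3]}: π^{-1}(V) = {x2, x3} ∉ τ ✗.
  V = {[x1=x5], [x2=x3]}: π^{-1}(V) = {x1, x2, x3, x5} ∈ τ ✓.
  V = {[x4]}: π^{-1}(V) = {x4} ∉ τ ✗.
  V = {[x1=x5], [x4]}: π^{-1}(V) = {x1, x4, x5} ∉ τ ✗.
  V = {[x2=x3], [x4]}: π^{-1}(V) = {x2, x3, x4} ∉ τ ✗.
  V = {[x1=x5], [x2=x3], [x4]}: π^{-1}(V) = {x1, x2, x3, x4, x5} ∈ τ ✓.
Open sets in the quotient: τ_Q = {{}, {[x1=x5], [x2=x3]}, {[x1=x5], [x2=x3], [x4]}} (3 elements).


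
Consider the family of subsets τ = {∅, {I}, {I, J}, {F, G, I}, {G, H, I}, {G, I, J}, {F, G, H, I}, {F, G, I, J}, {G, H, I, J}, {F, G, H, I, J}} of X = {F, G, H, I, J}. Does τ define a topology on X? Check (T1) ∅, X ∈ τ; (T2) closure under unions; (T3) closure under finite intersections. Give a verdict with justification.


τ is NOT a topology on X.

Axiom (T1): ∅ ∈ τ? Yes; X ∈ τ? Yes.
Axiom (T2/T3): check pairwise unions and intersections of members of τ.
Counterexample for (T3): {F, G, I} ∩ {G, H, I} = {G, I} ∉ τ. Therefore τ is NOT a topology.


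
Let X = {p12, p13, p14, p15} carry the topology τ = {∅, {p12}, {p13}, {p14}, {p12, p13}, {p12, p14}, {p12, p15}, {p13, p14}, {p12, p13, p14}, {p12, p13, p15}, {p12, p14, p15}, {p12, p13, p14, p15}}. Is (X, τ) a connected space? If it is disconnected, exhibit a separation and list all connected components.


(X, τ) is disconnected; components = [{p13}, {p14}, {p12, p15}].

Find clopen sets (U ∈ τ with X ∖ U ∈ τ):
  U = ∅, X ∖ U = {p12, p13, p14, p15} — both open, so U is clopen.
  U = {p13}, X ∖ U = {p12, p14, p15} — both open, so U is clopen.
  U = {p14}, X ∖ U = {p12, p13, p15} — both open, so U is clopen.
  U = {p12, p15}, X ∖ U = {p13, p14} — both open, so U is clopen.
  U = {p13, p14}, X ∖ U = {p12, p15} — both open, so U is clopen.
  U = {p12, p13, p15}, X ∖ U = {p14} — both open, so U is clopen.
  U = {p12, p14, p15}, X ∖ U = {p13} — both open, so U is clopen.
  U = {p12, p13, p14, p15}, X ∖ U = ∅ — both open, so U is clopen.
Nontrivial clopen(s) exist: e.g. {p13}. So (X, τ) is disconnected.
Compute connected components by grouping points that agree on all clopens:
  component: {p13}
  component: {p14}
  component: {p12, p15}


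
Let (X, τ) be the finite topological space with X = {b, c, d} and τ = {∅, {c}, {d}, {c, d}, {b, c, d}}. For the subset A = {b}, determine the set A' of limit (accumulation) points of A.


A' = ∅

For each x ∈ X, list the open sets U ∈ τ with x ∈ U, then check whether U ∩ (A ∖ {x}) ≠ ∅ for every such U.
  x = b: open {b, c, d} ∋ x has {b, c, d} ∩ (A ∖ {b}) = ∅, so x is NOT a limit point.
  x = c: open {c} ∋ x has {c} ∩ (A ∖ {c}) = ∅, so x is NOT a limit point.
  x = d: open {d} ∋ x has {d} ∩ (A ∖ {d}) = ∅, so x is NOT a limit point.
Collecting: A' = ∅.


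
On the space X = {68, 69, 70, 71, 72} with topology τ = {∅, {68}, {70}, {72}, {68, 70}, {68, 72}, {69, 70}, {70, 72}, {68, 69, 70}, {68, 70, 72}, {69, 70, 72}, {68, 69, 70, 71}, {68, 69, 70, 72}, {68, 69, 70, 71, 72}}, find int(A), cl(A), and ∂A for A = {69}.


int(A) = ∅, cl(A) = {69, 71}, ∂A = {69, 71}.

Closed sets in (X, τ) are complements of opens:
  closed(X, τ) = {∅, {71}, {72}, {68, 71}, {69, 71}, {71, 72}, {68, 69, 71}, {68, 71, 72}, {69, 70, 71}, {69, 71, 72}, {68, 69, 70, 71}, {68, 69, 71, 72}, {69, 70, 71, 72}, {68, 69, 70, 71, 72}}.
int(A) = ⋃ {U ∈ τ : U ⊆ A}. Opens contained in A: ∅.
Taking the union of these: int(A) = ∅.
cl(A) = ⋂ {C closed : A ⊆ C}. Closed sets containing A: {69, 71}, {68, 69, 71}, {69, 70, 71}, {69, 71, 72}, {68, 69, 70, 71}, {68, 69, 71, 72}, {69, 70, 71, 72}, {68, 69, 70, 71, 72}.
Intersecting these: cl(A) = {69, 71}.
∂A = cl(A) ∖ int(A) = {69, 71} ∖ ∅ = {69, 71}.


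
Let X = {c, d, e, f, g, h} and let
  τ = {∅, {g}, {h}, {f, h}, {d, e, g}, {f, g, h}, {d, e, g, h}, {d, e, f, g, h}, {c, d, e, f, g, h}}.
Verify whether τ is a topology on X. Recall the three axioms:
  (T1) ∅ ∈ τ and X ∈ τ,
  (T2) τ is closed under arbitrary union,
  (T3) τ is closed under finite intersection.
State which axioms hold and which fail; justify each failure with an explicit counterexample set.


τ is NOT a topology on X.

Axiom (T1): ∅ ∈ τ? Yes; X ∈ τ? Yes.
Axiom (T2/T3): check pairwise unions and intersections of members of τ.
Counterexample for (T2): {g} ∪ {h} = {g, h} ∉ τ. Therefore τ is NOT a topology.


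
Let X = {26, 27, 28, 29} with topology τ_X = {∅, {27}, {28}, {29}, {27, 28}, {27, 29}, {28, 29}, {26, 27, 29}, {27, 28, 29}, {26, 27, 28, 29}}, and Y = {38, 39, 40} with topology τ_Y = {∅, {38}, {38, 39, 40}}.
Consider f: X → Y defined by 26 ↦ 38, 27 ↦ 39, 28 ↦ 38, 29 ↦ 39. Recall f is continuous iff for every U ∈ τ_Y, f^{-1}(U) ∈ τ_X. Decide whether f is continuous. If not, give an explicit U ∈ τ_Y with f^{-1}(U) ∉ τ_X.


f is NOT continuous.

Compute f^{-1}(U) for each U ∈ τ_Y:
  U = ∅: f^{-1}(U) = ∅ ∈ τ_X ✓.
  U = {38}: f^{-1}(U) = {26, 28} ∉ τ_X ✗.
  U = {38, 39, 40}: f^{-1}(U) = {26, 27, 28, 29} ∈ τ_X ✓.
Found U = {38} with f^{-1}(U) = {26, 28} not in τ_X. Therefore f is NOT continuous.


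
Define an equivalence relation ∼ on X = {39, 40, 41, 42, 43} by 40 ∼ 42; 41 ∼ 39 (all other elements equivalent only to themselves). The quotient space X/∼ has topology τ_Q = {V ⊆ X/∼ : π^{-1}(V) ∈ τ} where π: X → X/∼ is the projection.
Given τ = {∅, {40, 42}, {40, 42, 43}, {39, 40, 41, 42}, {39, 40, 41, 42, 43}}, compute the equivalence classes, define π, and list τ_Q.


X/∼ = {[39=41], [40=42], [43]}; |τ_Q| = 5.

Equivalence classes: [39=41], [40=42], [43].
Quotient map π: X → X/∼ sends 39 ↦ [39=41], 40 ↦ [40=42], 41 ↦ [39=41], 42 ↦ [40=42], 43 ↦ [43].
For each subset V ⊆ X/∼, compute π^{-1}(V) ⊆ X and check whether π^{-1}(V) ∈ τ. V is open in τ_Q iff π^{-1}(V) ∈ τ.
  V = {}: π^{-1}(V) = ∅ ∈ τ ✓.
  V = {[39=41]}: π^{-1}(V) = {39, 41} ∉ τ ✗.
  V = {[40=42]}: π^{-1}(V) = {40, 42} ∈ τ ✓.
  V = {[39=41], [40=42]}: π^{-1}(V) = {39, 40, 41, 42} ∈ τ ✓.
  V = {[43]}: π^{-1}(V) = {43} ∉ τ ✗.
  V = {[39=41], [43]}: π^{-1}(V) = {39, 41, 43} ∉ τ ✗.
  V = {[40=42], [43]}: π^{-1}(V) = {40, 42, 43} ∈ τ ✓.
  V = {[39=41], [40=42], [43]}: π^{-1}(V) = {39, 40, 41, 42, 43} ∈ τ ✓.
Open sets in the quotient: τ_Q = {{}, {[40=42]}, {[39=41], [40=42]}, {[40=42], [43]}, {[39=41], [40=42], [43]}} (5 elements).


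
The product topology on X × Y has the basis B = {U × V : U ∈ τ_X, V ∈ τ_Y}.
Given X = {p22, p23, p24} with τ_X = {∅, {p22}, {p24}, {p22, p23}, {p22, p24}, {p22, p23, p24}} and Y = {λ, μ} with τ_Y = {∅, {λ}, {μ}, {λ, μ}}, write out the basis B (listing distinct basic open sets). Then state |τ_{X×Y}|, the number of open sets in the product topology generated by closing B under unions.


Basis B = {∅ × ∅, {p22} × {λ}, {p22} × {μ}, {p24} × {λ}, {p24} × {μ}, {p22} × {λ, μ}, {p22, p23} × {λ}, {p22, p24} × {λ}, {p22, p23} × {μ}, {p22, p24} × {μ}, {p24} × {λ, μ}, {p22, p23, p24} × {λ}, {p22, p23, p24} × {μ}, {p22, p23} × {λ, μ}, {p22, p24} × {λ, μ}, {p22, p23, p24} × {λ, μ}}; |τ_{X×Y}| = 36.

Enumerate products U × V with U ∈ τ_X, V ∈ τ_Y (deduplicated):
  ∅ × ∅ = {} (∅)
  {p22} × {λ} = {(p22,λ)}
  {p22} × {μ} = {(p22,μ)}
  {p24} × {λ} = {(p24,λ)}
  {p24} × {μ} = {(p24,μ)}
  {p22} × {λ, μ} = {(p22,λ), (p22,μ)}
  {p22, p23} × {λ} = {(p22,λ), (p23,λ)}
  {p22, p24} × {λ} = {(p22,λ), (p24,λ)}
  {p22, p23} × {μ} = {(p22,μ), (p23,μ)}
  {p22, p24} × {μ} = {(p22,μ), (p24,μ)}
  {p24} × {λ, μ} = {(p24,λ), (p24,μ)}
  {p22, p23, p24} × {λ} = {(p22,λ), (p23,λ), (p24,λ)}
  {p22, p23, p24} × {μ} = {(p22,μ), (p23,μ), (p24,μ)}
  {p22, p23} × {λ, μ} = {(p22,λ), (p22,μ), (p23,λ), (p23,μ)}
  {p22, p24} × {λ, μ} = {(p22,λ), (p22,μ), (p24,λ), (p24,μ)}
  {p22, p23, p24} × {λ, μ} = {(p22,λ), (p22,μ), (p23,λ), (p23,μ), (p24,λ), (p24,μ)}
These 16 distinct sets form the basis B.
Close under arbitrary unions to get τ_{X×Y}; counting gives |τ_{X×Y}| = 36.


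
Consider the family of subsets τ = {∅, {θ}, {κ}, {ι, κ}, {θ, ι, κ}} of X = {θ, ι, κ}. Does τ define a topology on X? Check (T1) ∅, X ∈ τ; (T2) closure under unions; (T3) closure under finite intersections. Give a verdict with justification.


τ is NOT a topology on X.

Axiom (T1): ∅ ∈ τ? Yes; X ∈ τ? Yes.
Axiom (T2/T3): check pairwise unions and intersections of members of τ.
Counterexample for (T2): {θ} ∪ {κ} = {θ, κ} ∉ τ. Therefore τ is NOT a topology.


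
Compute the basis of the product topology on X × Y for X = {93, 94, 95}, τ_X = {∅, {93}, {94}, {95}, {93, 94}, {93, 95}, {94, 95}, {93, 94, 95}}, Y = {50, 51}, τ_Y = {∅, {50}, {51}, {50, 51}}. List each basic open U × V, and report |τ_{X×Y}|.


Basis B = {∅ × ∅, {93} × {50}, {93} × {51}, {94} × {50}, {94} × {51}, {95} × {50}, {95} × {51}, {93} × {50, 51}, {93, 94} × {50}, {93, 95} × {50}, {93, 94} × {51}, {93, 95} × {51}, {94} × {50, 51}, {94, 95} × {50}, {94, 95} × {51}, {95} × {50, 51}, {93, 94, 95} × {50}, {93, 94, 95} × {51}, {93, 94} × {50, 51}, {93, 95} × {50, 51}, {94, 95} × {50, 51}, {93, 94, 95} × {50, 51}}; |τ_{X×Y}| = 64.

Enumerate products U × V with U ∈ τ_X, V ∈ τ_Y (deduplicated):
  ∅ × ∅ = {} (∅)
  {93} × {50} = {(93,50)}
  {93} × {51} = {(93,51)}
  {94} × {50} = {(94,50)}
  {94} × {51} = {(94,51)}
  {95} × {50} = {(95,50)}
  {95} × {51} = {(95,51)}
  {93} × {50, 51} = {(93,50), (93,51)}
  {93, 94} × {50} = {(93,50), (94,50)}
  {93, 95} × {50} = {(93,50), (95,50)}
  {93, 94} × {51} = {(93,51), (94,51)}
  {93, 95} × {51} = {(93,51), (95,51)}
  {94} × {50, 51} = {(94,50), (94,51)}
  {94, 95} × {50} = {(94,50), (95,50)}
  {94, 95} × {51} = {(94,51), (95,51)}
  {95} × {50, 51} = {(95,50), (95,51)}
  {93, 94, 95} × {50} = {(93,50), (94,50), (95,50)}
  {93, 94, 95} × {51} = {(93,51), (94,51), (95,51)}
  {93, 94} × {50, 51} = {(93,50), (93,51), (94,50), (94,51)}
  {93, 95} × {50, 51} = {(93,50), (93,51), (95,50), (95,51)}
  {94, 95} × {50, 51} = {(94,50), (94,51), (95,50), (95,51)}
  {93, 94, 95} × {50, 51} = {(93,50), (93,51), (94,50), (94,51), (95,50), (95,51)}
These 22 distinct sets form the basis B.
Close under arbitrary unions to get τ_{X×Y}; counting gives |τ_{X×Y}| = 64.


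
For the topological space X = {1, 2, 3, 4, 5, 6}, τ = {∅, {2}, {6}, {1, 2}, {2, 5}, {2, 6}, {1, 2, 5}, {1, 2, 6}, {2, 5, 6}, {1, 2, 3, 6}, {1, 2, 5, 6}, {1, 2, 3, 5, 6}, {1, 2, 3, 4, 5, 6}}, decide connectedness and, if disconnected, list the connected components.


(X, τ) is connected.

Find clopen sets (U ∈ τ with X ∖ U ∈ τ):
  U = ∅, X ∖ U = {1, 2, 3, 4, 5, 6} — both open, so U is clopen.
  U = {1, 2, 3, 4, 5, 6}, X ∖ U = ∅ — both open, so U is clopen.
Only trivial clopens (∅ and X) exist, so (X, τ) is connected.
Compute connected components by grouping points that agree on all clopens:
  component: {1, 2, 3, 4, 5, 6}


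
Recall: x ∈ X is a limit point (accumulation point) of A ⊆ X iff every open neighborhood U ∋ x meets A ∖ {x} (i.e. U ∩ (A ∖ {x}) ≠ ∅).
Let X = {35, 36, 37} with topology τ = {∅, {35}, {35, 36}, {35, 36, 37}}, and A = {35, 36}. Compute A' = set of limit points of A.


A' = {36, 37}

For each x ∈ X, list the open sets U ∈ τ with x ∈ U, then check whether U ∩ (A ∖ {x}) ≠ ∅ for every such U.
  x = 35: open {35} ∋ x has {35} ∩ (A ∖ {35}) = ∅, so x is NOT a limit point.
  x = 36: opens ∋ x are {35, 36}, {35, 36, 37}; each meets A ∖ {36}, so x IS a limit point.
  x = 37: opens ∋ x are {35, 36, 37}; each meets A ∖ {37}, so x IS a limit point.
Collecting: A' = {36, 37}.


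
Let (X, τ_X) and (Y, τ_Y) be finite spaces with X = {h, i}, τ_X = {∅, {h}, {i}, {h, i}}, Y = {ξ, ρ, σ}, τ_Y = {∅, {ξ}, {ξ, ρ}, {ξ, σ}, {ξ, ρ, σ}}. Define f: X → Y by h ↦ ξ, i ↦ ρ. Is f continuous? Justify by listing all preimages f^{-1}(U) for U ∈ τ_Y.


f IS continuous.

Compute f^{-1}(U) for each U ∈ τ_Y:
  U = ∅: f^{-1}(U) = ∅ ∈ τ_X ✓.
  U = {ξ}: f^{-1}(U) = {h} ∈ τ_X ✓.
  U = {ξ, ρ}: f^{-1}(U) = {h, i} ∈ τ_X ✓.
  U = {ξ, σ}: f^{-1}(U) = {h} ∈ τ_X ✓.
  U = {ξ, ρ, σ}: f^{-1}(U) = {h, i} ∈ τ_X ✓.
Every preimage lies in τ_X, so f IS continuous.


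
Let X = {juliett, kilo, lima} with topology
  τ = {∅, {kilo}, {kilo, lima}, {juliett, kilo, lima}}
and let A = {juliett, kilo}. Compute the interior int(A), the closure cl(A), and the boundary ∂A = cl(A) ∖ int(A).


int(A) = {kilo}, cl(A) = {juliett, kilo, lima}, ∂A = {juliett, lima}.

Closed sets in (X, τ) are complements of opens:
  closed(X, τ) = {∅, {juliett}, {juliett, lima}, {juliett, kilo, lima}}.
int(A) = ⋃ {U ∈ τ : U ⊆ A}. Opens contained in A: ∅, {kilo}.
Taking the union of these: int(A) = {kilo}.
cl(A) = ⋂ {C closed : A ⊆ C}. Closed sets containing A: {juliett, kilo, lima}.
Intersecting these: cl(A) = {juliett, kilo, lima}.
∂A = cl(A) ∖ int(A) = {juliett, kilo, lima} ∖ {kilo} = {juliett, lima}.


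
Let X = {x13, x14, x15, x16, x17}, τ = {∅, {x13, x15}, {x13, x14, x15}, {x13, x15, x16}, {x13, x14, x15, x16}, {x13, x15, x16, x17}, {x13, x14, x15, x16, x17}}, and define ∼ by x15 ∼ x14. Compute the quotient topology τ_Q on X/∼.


X/∼ = {[x13], [x14=x15], [x16], [x17]}; |τ_Q| = 4.

Equivalence classes: [x13], [x14=x15], [x16], [x17].
Quotient map π: X → X/∼ sends x13 ↦ [x13], x14 ↦ [x14=x15], x15 ↦ [x14=x15], x16 ↦ [x16], x17 ↦ [x17].
For each subset V ⊆ X/∼, compute π^{-1}(V) ⊆ X and check whether π^{-1}(V) ∈ τ. V is open in τ_Q iff π^{-1}(V) ∈ τ.
  V = {}: π^{-1}(V) = ∅ ∈ τ ✓.
  V = {[x13]}: π^{-1}(V) = {x13} ∉ τ ✗.
  V = {[x14=x15]}: π^{-1}(V) = {x14, x15} ∉ τ ✗.
  V = {[x13], [x14=x15]}: π^{-1}(V) = {x13, x14, x15} ∈ τ ✓.
  V = {[x16]}: π^{-1}(V) = {x16} ∉ τ ✗.
  V = {[x13], [x16]}: π^{-1}(V) = {x13, x16} ∉ τ ✗.
  V = {[x14=x15], [x16]}: π^{-1}(V) = {x14, x15, x16} ∉ τ ✗.
  V = {[x13], [x14=x15], [x16]}: π^{-1}(V) = {x13, x14, x15, x16} ∈ τ ✓.
  V = {[x17]}: π^{-1}(V) = {x17} ∉ τ ✗.
  V = {[x13], [x17]}: π^{-1}(V) = {x13, x17} ∉ τ ✗.
  V = {[x14=x15], [x17]}: π^{-1}(V) = {x14, x15, x17} ∉ τ ✗.
  V = {[x13], [x14=x15], [x17]}: π^{-1}(V) = {x13, x14, x15, x17} ∉ τ ✗.
  V = {[x16], [x17]}: π^{-1}(V) = {x16, x17} ∉ τ ✗.
  V = {[x13], [x16], [x17]}: π^{-1}(V) = {x13, x16, x17} ∉ τ ✗.
  V = {[x14=x15], [x16], [x17]}: π^{-1}(V) = {x14, x15, x16, x17} ∉ τ ✗.
  V = {[x13], [x14=x15], [x16], [x17]}: π^{-1}(V) = {x13, x14, x15, x16, x17} ∈ τ ✓.
Open sets in the quotient: τ_Q = {{}, {[x13], [x14=x15]}, {[x13], [x14=x15], [x16]}, {[x13], [x14=x15], [x16], [x17]}} (4 elements).


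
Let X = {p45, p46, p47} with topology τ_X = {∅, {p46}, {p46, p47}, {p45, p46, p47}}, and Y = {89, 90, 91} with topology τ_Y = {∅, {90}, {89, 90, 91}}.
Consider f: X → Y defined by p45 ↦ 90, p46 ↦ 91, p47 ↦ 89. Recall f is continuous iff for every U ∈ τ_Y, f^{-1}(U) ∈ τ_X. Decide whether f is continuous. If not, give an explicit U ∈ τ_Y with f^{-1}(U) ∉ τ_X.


f is NOT continuous.

Compute f^{-1}(U) for each U ∈ τ_Y:
  U = ∅: f^{-1}(U) = ∅ ∈ τ_X ✓.
  U = {90}: f^{-1}(U) = {p45} ∉ τ_X ✗.
  U = {89, 90, 91}: f^{-1}(U) = {p45, p46, p47} ∈ τ_X ✓.
Found U = {90} with f^{-1}(U) = {p45} not in τ_X. Therefore f is NOT continuous.


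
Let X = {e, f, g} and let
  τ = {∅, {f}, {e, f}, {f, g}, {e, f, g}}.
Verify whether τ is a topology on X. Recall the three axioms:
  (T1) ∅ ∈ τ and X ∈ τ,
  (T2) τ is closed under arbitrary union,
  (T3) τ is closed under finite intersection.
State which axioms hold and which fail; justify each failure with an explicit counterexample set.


τ IS a topology on X.

Axiom (T1): ∅ ∈ τ? Yes; X ∈ τ? Yes.
Axiom (T2/T3): check pairwise unions and intersections of members of τ.
All pairwise intersections and unions checked — each lies in τ. Therefore τ satisfies (T1), (T2), (T3): it IS a topology on X.


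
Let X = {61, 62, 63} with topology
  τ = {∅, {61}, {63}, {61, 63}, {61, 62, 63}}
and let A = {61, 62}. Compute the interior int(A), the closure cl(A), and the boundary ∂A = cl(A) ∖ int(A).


int(A) = {61}, cl(A) = {61, 62}, ∂A = {62}.

Closed sets in (X, τ) are complements of opens:
  closed(X, τ) = {∅, {62}, {61, 62}, {62, 63}, {61, 62, 63}}.
int(A) = ⋃ {U ∈ τ : U ⊆ A}. Opens contained in A: ∅, {61}.
Taking the union of these: int(A) = {61}.
cl(A) = ⋂ {C closed : A ⊆ C}. Closed sets containing A: {61, 62}, {61, 62, 63}.
Intersecting these: cl(A) = {61, 62}.
∂A = cl(A) ∖ int(A) = {61, 62} ∖ {61} = {62}.


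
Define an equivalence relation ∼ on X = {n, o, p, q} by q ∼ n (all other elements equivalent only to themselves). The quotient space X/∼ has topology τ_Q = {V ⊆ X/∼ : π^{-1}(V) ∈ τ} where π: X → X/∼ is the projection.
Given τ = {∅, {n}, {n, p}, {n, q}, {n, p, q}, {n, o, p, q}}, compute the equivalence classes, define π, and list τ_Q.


X/∼ = {[n=q], [o], [p]}; |τ_Q| = 4.

Equivalence classes: [n=q], [o], [p].
Quotient map π: X → X/∼ sends n ↦ [n=q], o ↦ [o], p ↦ [p], q ↦ [n=q].
For each subset V ⊆ X/∼, compute π^{-1}(V) ⊆ X and check whether π^{-1}(V) ∈ τ. V is open in τ_Q iff π^{-1}(V) ∈ τ.
  V = {}: π^{-1}(V) = ∅ ∈ τ ✓.
  V = {[n=q]}: π^{-1}(V) = {n, q} ∈ τ ✓.
  V = {[o]}: π^{-1}(V) = {o} ∉ τ ✗.
  V = {[n=q], [o]}: π^{-1}(V) = {n, o, q} ∉ τ ✗.
  V = {[p]}: π^{-1}(V) = {p} ∉ τ ✗.
  V = {[n=q], [p]}: π^{-1}(V) = {n, p, q} ∈ τ ✓.
  V = {[o], [p]}: π^{-1}(V) = {o, p} ∉ τ ✗.
  V = {[n=q], [o], [p]}: π^{-1}(V) = {n, o, p, q} ∈ τ ✓.
Open sets in the quotient: τ_Q = {{}, {[n=q]}, {[n=q], [p]}, {[n=q], [o], [p]}} (4 elements).


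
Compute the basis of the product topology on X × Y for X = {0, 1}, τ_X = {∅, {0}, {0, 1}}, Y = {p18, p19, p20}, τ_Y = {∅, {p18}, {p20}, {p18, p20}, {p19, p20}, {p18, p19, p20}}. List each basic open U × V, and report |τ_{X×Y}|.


Basis B = {∅ × ∅, {0} × {p18}, {0} × {p20}, {0} × {p18, p20}, {0, 1} × {p18}, {0} × {p19, p20}, {0, 1} × {p20}, {0} × {p18, p19, p20}, {0, 1} × {p18, p20}, {0, 1} × {p19, p20}, {0, 1} × {p18, p19, p20}}; |τ_{X×Y}| = 18.

Enumerate products U × V with U ∈ τ_X, V ∈ τ_Y (deduplicated):
  ∅ × ∅ = {} (∅)
  {0} × {p18} = {(0,p18)}
  {0} × {p20} = {(0,p20)}
  {0} × {p18, p20} = {(0,p18), (0,p20)}
  {0, 1} × {p18} = {(0,p18), (1,p18)}
  {0} × {p19, p20} = {(0,p19), (0,p20)}
  {0, 1} × {p20} = {(0,p20), (1,p20)}
  {0} × {p18, p19, p20} = {(0,p18), (0,p19), (0,p20)}
  {0, 1} × {p18, p20} = {(0,p18), (0,p20), (1,p18), (1,p20)}
  {0, 1} × {p19, p20} = {(0,p19), (0,p20), (1,p19), (1,p20)}
  {0, 1} × {p18, p19, p20} = {(0,p18), (0,p19), (0,p20), (1,p18), (1,p19), (1,p20)}
These 11 distinct sets form the basis B.
Close under arbitrary unions to get τ_{X×Y}; counting gives |τ_{X×Y}| = 18.


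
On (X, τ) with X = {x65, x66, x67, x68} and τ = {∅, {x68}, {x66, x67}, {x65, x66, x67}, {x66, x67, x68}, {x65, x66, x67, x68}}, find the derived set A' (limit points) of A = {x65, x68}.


A' = ∅

For each x ∈ X, list the open sets U ∈ τ with x ∈ U, then check whether U ∩ (A ∖ {x}) ≠ ∅ for every such U.
  x = x65: open {x65, x66, x67} ∋ x has {x65, x66, x67} ∩ (A ∖ {x65}) = ∅, so x is NOT a limit point.
  x = x66: open {x66, x67} ∋ x has {x66, x67} ∩ (A ∖ {x66}) = ∅, so x is NOT a limit point.
  x = x67: open {x66, x67} ∋ x has {x66, x67} ∩ (A ∖ {x67}) = ∅, so x is NOT a limit point.
  x = x68: open {x68} ∋ x has {x68} ∩ (A ∖ {x68}) = ∅, so x is NOT a limit point.
Collecting: A' = ∅.


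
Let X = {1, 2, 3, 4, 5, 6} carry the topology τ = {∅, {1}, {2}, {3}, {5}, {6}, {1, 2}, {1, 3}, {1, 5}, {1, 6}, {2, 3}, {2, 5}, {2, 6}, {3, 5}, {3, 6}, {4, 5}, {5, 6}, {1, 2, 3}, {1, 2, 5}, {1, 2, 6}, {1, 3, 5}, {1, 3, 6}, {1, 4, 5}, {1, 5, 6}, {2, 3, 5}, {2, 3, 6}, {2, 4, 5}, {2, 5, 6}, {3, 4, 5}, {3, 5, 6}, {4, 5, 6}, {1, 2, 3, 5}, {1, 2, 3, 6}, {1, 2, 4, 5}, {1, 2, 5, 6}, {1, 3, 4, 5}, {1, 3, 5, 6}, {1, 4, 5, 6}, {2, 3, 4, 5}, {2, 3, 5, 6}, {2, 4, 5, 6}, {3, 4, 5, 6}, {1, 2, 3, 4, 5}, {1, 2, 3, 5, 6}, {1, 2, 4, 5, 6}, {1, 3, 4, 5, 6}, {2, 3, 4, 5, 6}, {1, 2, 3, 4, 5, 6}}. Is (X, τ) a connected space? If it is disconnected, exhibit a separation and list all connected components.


(X, τ) is disconnected; components = [{1}, {2}, {3}, {6}, {4, 5}].

Find clopen sets (U ∈ τ with X ∖ U ∈ τ):
  U = ∅, X ∖ U = {1, 2, 3, 4, 5, 6} — both open, so U is clopen.
  U = {1}, X ∖ U = {2, 3, 4, 5, 6} — both open, so U is clopen.
  U = {2}, X ∖ U = {1, 3, 4, 5, 6} — both open, so U is clopen.
  U = {3}, X ∖ U = {1, 2, 4, 5, 6} — both open, so U is clopen.
  U = {6}, X ∖ U = {1, 2, 3, 4, 5} — both open, so U is clopen.
  U = {1, 2}, X ∖ U = {3, 4, 5, 6} — both open, so U is clopen.
  U = {1, 3}, X ∖ U = {2, 4, 5, 6} — both open, so U is clopen.
  U = {1, 6}, X ∖ U = {2, 3, 4, 5} — both open, so U is clopen.
  U = {2, 3}, X ∖ U = {1, 4, 5, 6} — both open, so U is clopen.
  U = {2, 6}, X ∖ U = {1, 3, 4, 5} — both open, so U is clopen.
  U = {3, 6}, X ∖ U = {1, 2, 4, 5} — both open, so U is clopen.
  U = {4, 5}, X ∖ U = {1, 2, 3, 6} — both open, so U is clopen.
  U = {1, 2, 3}, X ∖ U = {4, 5, 6} — both open, so U is clopen.
  U = {1, 2, 6}, X ∖ U = {3, 4, 5} — both open, so U is clopen.
  U = {1, 3, 6}, X ∖ U = {2, 4, 5} — both open, so U is clopen.
  U = {1, 4, 5}, X ∖ U = {2, 3, 6} — both open, so U is clopen.
  U = {2, 3, 6}, X ∖ U = {1, 4, 5} — both open, so U is clopen.
  U = {2, 4, 5}, X ∖ U = {1, 3, 6} — both open, so U is clopen.
  U = {3, 4, 5}, X ∖ U = {1, 2, 6} — both open, so U is clopen.
  U = {4, 5, 6}, X ∖ U = {1, 2, 3} — both open, so U is clopen.
  U = {1, 2, 3, 6}, X ∖ U = {4, 5} — both open, so U is clopen.
  U = {1, 2, 4, 5}, X ∖ U = {3, 6} — both open, so U is clopen.
  U = {1, 3, 4, 5}, X ∖ U = {2, 6} — both open, so U is clopen.
  U = {1, 4, 5, 6}, X ∖ U = {2, 3} — both open, so U is clopen.
  U = {2, 3, 4, 5}, X ∖ U = {1, 6} — both open, so U is clopen.
  U = {2, 4, 5, 6}, X ∖ U = {1, 3} — both open, so U is clopen.
  U = {3, 4, 5, 6}, X ∖ U = {1, 2} — both open, so U is clopen.
  U = {1, 2, 3, 4, 5}, X ∖ U = {6} — both open, so U is clopen.
  U = {1, 2, 4, 5, 6}, X ∖ U = {3} — both open, so U is clopen.
  U = {1, 3, 4, 5, 6}, X ∖ U = {2} — both open, so U is clopen.
  U = {2, 3, 4, 5, 6}, X ∖ U = {1} — both open, so U is clopen.
  U = {1, 2, 3, 4, 5, 6}, X ∖ U = ∅ — both open, so U is clopen.
Nontrivial clopen(s) exist: e.g. {1, 4, 5, 6}. So (X, τ) is disconnected.
Compute connected components by grouping points that agree on all clopens:
  component: {1}
  component: {2}
  component: {3}
  component: {6}
  component: {4, 5}
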